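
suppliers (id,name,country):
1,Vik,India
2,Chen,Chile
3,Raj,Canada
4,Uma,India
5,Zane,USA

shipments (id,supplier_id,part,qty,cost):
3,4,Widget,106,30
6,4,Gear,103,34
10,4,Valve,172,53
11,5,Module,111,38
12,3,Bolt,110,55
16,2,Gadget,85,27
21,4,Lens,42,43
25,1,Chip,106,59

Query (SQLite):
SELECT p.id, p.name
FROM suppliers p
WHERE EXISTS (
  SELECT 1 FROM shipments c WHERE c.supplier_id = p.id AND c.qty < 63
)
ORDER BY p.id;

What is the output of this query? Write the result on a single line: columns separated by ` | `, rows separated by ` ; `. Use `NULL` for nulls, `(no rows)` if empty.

For each suppliers row, check whether any shipments with matching supplier_id has qty < 63.
Keep rows where that is true.

4 | Uma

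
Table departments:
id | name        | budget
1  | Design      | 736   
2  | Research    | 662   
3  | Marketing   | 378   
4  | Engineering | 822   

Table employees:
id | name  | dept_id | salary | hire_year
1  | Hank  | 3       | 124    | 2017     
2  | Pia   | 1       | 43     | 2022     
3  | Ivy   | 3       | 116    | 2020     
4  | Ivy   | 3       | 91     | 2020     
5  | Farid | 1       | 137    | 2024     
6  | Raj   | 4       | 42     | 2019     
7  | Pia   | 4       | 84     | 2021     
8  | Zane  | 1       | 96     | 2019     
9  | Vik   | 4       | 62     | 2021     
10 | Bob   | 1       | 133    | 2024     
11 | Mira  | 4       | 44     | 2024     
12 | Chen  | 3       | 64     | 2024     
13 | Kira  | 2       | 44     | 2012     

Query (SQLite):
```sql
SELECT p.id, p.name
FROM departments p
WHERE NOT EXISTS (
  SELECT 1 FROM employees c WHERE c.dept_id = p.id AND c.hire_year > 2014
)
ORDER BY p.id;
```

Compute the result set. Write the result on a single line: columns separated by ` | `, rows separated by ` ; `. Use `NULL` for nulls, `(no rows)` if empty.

2 | Research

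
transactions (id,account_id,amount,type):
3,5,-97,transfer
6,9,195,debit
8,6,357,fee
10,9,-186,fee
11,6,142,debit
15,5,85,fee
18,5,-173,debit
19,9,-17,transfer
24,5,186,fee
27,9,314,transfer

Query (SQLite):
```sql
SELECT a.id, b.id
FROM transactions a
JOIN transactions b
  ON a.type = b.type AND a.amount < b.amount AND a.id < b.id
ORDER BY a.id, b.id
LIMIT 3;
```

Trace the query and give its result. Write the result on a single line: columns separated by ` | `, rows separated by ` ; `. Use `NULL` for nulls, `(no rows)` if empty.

Pairs (a,b) with same type, a.amount < b.amount, a.id < b.id.
type groups: debit:{6,11,18} fee:{8,10,15,24} transfer:{3,19,27}
Ordered by (a.id, b.id); first 3.

3 | 19 ; 3 | 27 ; 10 | 15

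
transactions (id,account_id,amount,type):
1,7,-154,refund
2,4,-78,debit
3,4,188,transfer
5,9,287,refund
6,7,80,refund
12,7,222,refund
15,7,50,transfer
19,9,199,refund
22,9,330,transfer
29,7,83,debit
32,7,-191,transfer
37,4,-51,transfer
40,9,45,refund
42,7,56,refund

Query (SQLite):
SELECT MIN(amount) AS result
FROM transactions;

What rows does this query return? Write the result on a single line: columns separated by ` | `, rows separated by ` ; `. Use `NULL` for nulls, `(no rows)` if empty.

All amount values: [-154, -78, 188, 287, 80, 222, 50, 199, 330, 83, -191, -51, 45, 56].
MIN of non-NULL values = -191.

-191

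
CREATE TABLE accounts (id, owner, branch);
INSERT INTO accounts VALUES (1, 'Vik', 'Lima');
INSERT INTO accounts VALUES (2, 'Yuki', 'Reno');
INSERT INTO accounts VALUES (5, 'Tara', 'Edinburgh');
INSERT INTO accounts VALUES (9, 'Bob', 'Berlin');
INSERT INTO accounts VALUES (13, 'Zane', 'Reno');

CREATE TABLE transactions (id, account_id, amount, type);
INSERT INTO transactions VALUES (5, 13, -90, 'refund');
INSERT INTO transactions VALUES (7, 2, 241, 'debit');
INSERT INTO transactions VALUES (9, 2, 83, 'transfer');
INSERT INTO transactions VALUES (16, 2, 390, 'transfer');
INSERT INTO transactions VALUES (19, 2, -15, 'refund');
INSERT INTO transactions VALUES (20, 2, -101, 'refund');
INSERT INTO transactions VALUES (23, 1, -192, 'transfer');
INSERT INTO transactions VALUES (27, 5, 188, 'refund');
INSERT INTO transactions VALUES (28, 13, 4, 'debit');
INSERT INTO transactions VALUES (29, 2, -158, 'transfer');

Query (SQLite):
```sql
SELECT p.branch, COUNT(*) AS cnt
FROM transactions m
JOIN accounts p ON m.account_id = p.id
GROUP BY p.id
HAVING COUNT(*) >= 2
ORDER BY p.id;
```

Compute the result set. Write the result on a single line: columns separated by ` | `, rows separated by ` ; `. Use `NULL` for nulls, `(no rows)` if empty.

Reno | 6 ; Reno | 2

Join each transactions row to its accounts via account_id.
Group joined rows by accounts.id; compute COUNT(*) per group.
HAVING: keep groups with count ≥ 2.
  1: ids {23} → COUNT(*)=1
  2: ids {7, 9, 16, 19, 20, 29} → COUNT(*)=6
  5: ids {27} → COUNT(*)=1
  13: ids {5, 28} → COUNT(*)=2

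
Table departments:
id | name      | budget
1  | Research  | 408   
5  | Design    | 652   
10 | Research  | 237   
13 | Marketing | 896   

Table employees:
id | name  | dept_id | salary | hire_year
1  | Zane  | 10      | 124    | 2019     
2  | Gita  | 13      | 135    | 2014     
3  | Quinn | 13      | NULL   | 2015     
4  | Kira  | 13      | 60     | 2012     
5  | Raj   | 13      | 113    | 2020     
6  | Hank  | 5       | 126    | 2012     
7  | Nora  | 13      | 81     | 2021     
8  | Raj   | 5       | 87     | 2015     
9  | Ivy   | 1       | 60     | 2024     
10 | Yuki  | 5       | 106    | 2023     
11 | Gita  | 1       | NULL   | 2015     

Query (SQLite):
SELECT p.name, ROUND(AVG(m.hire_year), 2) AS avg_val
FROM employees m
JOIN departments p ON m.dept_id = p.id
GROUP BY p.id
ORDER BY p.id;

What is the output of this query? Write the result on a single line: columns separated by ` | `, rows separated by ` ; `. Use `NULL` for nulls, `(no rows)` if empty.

Join each employees row to its departments via dept_id.
Group joined rows by departments.id; compute ROUND(AVG(m.hire_year), 2) per group.
  1: ids {9, 11} → ROUND(AVG(m.hire_year), 2)=2019.5
  5: ids {6, 8, 10} → ROUND(AVG(m.hire_year), 2)=2016.67
  10: ids {1} → ROUND(AVG(m.hire_year), 2)=2019
  13: ids {2, 3, 4, 5, 7} → ROUND(AVG(m.hire_year), 2)=2016.4

Research | 2019.5 ; Design | 2016.67 ; Research | 2019 ; Marketing | 2016.4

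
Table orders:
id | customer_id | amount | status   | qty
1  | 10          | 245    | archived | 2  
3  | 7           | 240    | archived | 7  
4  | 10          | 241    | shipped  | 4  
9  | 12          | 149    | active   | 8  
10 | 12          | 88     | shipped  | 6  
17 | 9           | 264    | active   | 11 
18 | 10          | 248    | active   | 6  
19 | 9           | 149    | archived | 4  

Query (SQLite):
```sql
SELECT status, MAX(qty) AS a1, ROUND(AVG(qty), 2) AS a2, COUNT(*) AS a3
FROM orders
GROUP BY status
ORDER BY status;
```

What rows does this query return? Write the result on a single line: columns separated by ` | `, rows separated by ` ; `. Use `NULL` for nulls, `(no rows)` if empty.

Group orders by status.
Per group compute: MAX(qty), ROUND(AVG(qty), 2), COUNT(*).
  active: ids {9, 17, 18} → MAX(qty)=11, ROUND(AVG(qty), 2)=8.33, COUNT(*)=3
  archived: ids {1, 3, 19} → MAX(qty)=7, ROUND(AVG(qty), 2)=4.33, COUNT(*)=3
  shipped: ids {4, 10} → MAX(qty)=6, ROUND(AVG(qty), 2)=5, COUNT(*)=2

active | 11 | 8.33 | 3 ; archived | 7 | 4.33 | 3 ; shipped | 6 | 5 | 2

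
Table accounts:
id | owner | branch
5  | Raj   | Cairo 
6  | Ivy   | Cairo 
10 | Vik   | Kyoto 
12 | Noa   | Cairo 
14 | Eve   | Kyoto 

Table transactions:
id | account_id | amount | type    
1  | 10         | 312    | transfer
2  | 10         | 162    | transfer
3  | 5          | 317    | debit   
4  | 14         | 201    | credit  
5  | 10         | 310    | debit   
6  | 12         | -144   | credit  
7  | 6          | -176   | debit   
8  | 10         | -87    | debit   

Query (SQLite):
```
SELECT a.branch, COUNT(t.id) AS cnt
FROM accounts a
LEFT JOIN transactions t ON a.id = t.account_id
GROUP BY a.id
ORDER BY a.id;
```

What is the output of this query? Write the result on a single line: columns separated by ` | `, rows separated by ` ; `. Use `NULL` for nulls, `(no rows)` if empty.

LEFT JOIN keeps every accounts row; unmatched ones get NULL for transactions columns.
Group by accounts.id and compute COUNT(t.id). COUNT(col) of an all-NULL group is 0.
  5: ids {3} → COUNT(t.id)=1
  6: ids {7} → COUNT(t.id)=1
  10: ids {1, 2, 5, 8} → COUNT(t.id)=4
  12: ids {6} → COUNT(t.id)=1
  14: ids {4} → COUNT(t.id)=1

Cairo | 1 ; Cairo | 1 ; Kyoto | 4 ; Cairo | 1 ; Kyoto | 1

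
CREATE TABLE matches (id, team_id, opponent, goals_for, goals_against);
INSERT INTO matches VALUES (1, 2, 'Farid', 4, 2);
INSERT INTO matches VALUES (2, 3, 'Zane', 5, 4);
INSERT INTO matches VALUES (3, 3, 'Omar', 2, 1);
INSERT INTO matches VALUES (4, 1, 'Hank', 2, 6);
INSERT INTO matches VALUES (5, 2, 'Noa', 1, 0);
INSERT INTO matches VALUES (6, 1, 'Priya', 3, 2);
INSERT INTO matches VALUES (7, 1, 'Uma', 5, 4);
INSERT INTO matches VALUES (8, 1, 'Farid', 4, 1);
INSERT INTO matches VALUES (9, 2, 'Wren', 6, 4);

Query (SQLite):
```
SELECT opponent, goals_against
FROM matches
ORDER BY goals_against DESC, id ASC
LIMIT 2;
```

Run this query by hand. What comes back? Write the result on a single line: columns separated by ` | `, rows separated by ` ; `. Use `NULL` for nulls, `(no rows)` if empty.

Sort by goals_against desc, tiebreak id asc: (6, id=4), (4, id=2), (4, id=7), (4, id=9), (2, id=1) …. Take first 2.

Hank | 6 ; Zane | 4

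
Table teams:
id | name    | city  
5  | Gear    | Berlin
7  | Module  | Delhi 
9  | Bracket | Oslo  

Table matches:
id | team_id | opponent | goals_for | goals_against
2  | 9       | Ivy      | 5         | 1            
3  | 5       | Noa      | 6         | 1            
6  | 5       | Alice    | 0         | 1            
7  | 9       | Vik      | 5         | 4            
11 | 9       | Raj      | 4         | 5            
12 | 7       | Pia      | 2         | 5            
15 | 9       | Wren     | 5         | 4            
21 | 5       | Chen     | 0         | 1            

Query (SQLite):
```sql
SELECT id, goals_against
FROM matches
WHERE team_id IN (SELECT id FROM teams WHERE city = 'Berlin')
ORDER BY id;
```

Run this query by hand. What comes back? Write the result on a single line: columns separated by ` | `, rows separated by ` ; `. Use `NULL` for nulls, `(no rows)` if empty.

Inner query: teams.id where city = 'Berlin'.
Outer: keep matches rows whose team_id is in that set.
Inner query → {5}

3 | 1 ; 6 | 1 ; 21 | 1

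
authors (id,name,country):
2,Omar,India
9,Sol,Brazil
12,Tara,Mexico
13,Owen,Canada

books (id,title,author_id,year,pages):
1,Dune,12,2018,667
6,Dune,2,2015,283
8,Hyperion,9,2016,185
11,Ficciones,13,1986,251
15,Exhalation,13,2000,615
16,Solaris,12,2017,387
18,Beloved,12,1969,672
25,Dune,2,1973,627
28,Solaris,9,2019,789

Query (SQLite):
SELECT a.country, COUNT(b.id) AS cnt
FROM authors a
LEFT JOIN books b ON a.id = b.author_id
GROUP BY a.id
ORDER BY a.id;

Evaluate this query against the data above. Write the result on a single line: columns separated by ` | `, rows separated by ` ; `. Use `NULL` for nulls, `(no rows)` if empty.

LEFT JOIN keeps every authors row; unmatched ones get NULL for books columns.
Group by authors.id and compute COUNT(b.id). COUNT(col) of an all-NULL group is 0.
  2: ids {6, 25} → COUNT(b.id)=2
  9: ids {8, 28} → COUNT(b.id)=2
  12: ids {1, 16, 18} → COUNT(b.id)=3
  13: ids {11, 15} → COUNT(b.id)=2

India | 2 ; Brazil | 2 ; Mexico | 3 ; Canada | 2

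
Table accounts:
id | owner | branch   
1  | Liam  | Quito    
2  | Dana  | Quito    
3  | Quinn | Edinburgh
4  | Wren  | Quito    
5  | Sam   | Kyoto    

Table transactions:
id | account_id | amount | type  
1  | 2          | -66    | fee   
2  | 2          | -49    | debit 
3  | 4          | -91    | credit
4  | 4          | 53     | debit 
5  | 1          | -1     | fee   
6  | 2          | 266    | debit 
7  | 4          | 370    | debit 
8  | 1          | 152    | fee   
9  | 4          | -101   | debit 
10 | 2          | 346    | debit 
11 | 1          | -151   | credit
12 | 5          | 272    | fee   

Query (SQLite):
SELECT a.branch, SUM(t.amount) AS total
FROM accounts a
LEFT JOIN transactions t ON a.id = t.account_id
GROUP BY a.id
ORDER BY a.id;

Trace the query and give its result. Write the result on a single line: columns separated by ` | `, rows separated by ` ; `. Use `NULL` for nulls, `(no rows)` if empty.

LEFT JOIN keeps every accounts row; unmatched ones get NULL for transactions columns.
Group by accounts.id and compute SUM(t.amount). SUM over an all-NULL group is NULL.
  1: ids {5, 8, 11} → SUM(t.amount)=0
  2: ids {1, 2, 6, 10} → SUM(t.amount)=497
  3: ids {—} → SUM(t.amount)=NULL
  4: ids {3, 4, 7, 9} → SUM(t.amount)=231
  5: ids {12} → SUM(t.amount)=272

Quito | 0 ; Quito | 497 ; Edinburgh | NULL ; Quito | 231 ; Kyoto | 272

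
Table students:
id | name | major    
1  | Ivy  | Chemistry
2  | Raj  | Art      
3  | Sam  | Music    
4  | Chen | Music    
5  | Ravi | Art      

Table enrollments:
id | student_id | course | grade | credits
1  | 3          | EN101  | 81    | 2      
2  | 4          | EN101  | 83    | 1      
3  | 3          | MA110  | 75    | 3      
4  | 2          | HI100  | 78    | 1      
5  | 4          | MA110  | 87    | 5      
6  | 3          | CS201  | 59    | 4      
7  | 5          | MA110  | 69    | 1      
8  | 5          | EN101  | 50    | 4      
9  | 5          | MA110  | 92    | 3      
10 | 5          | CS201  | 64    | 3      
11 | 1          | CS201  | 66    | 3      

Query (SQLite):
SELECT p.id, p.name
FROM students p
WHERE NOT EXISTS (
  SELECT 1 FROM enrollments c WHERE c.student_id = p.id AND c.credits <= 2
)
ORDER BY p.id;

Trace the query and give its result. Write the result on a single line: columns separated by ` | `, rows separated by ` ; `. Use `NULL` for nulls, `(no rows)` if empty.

1 | Ivy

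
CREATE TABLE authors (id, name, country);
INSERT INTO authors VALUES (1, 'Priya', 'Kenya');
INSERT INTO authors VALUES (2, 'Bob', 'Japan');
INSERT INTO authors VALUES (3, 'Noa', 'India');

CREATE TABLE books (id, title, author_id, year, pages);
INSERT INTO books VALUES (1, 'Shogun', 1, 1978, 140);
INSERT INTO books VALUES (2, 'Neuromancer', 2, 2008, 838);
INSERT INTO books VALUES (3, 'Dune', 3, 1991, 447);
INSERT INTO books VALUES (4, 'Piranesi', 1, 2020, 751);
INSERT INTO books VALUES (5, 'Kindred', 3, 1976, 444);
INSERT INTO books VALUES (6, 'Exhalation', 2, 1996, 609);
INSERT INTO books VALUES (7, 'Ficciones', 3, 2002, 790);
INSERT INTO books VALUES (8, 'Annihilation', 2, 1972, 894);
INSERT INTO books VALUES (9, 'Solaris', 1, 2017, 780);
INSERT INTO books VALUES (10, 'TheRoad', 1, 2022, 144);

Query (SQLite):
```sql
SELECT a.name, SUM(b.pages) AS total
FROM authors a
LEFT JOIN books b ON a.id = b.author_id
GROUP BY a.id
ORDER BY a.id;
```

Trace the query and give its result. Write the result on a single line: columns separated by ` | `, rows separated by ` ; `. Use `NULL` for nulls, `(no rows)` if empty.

LEFT JOIN keeps every authors row; unmatched ones get NULL for books columns.
Group by authors.id and compute SUM(b.pages). SUM over an all-NULL group is NULL.
  1: ids {1, 4, 9, 10} → SUM(b.pages)=1815
  2: ids {2, 6, 8} → SUM(b.pages)=2341
  3: ids {3, 5, 7} → SUM(b.pages)=1681

Priya | 1815 ; Bob | 2341 ; Noa | 1681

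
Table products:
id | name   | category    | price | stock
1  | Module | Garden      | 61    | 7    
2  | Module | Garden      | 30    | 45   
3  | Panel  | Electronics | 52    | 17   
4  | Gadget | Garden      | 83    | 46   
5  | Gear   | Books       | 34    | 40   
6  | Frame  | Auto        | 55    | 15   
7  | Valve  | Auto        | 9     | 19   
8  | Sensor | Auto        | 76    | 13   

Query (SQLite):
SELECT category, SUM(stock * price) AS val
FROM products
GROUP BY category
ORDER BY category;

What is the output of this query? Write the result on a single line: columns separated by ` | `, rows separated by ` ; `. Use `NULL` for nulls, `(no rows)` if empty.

For each row compute stock * price.
Group by category; take SUM of the expression per group.
  Auto: ids {6, 7, 8} → SUM(stock * price)=1984
  Books: ids {5} → SUM(stock * price)=1360
  Electronics: ids {3} → SUM(stock * price)=884
  Garden: ids {1, 2, 4} → SUM(stock * price)=5595

Auto | 1984 ; Books | 1360 ; Electronics | 884 ; Garden | 5595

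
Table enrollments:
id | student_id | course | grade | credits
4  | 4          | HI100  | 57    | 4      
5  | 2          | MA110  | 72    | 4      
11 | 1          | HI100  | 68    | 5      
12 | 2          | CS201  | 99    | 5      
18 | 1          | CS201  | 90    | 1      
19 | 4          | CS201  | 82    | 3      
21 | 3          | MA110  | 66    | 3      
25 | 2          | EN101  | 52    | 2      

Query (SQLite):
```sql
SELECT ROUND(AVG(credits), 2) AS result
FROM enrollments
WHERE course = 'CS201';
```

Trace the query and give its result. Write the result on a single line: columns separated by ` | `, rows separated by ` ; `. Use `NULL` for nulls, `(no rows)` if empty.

3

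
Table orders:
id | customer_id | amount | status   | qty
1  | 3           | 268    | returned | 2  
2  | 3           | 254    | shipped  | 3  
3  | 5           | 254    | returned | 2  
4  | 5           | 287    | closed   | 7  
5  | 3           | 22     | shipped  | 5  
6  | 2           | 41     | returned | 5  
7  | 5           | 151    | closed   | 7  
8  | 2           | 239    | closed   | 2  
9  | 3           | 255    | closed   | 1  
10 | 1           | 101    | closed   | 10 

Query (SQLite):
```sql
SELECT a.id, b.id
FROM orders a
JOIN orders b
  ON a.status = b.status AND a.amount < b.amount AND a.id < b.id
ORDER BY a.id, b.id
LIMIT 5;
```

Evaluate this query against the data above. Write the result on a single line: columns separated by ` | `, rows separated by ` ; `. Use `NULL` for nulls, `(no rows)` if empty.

Pairs (a,b) with same status, a.amount < b.amount, a.id < b.id.
status groups: closed:{4,7,8,9,10} returned:{1,3,6} shipped:{2,5}
Ordered by (a.id, b.id); first 5.

7 | 8 ; 7 | 9 ; 8 | 9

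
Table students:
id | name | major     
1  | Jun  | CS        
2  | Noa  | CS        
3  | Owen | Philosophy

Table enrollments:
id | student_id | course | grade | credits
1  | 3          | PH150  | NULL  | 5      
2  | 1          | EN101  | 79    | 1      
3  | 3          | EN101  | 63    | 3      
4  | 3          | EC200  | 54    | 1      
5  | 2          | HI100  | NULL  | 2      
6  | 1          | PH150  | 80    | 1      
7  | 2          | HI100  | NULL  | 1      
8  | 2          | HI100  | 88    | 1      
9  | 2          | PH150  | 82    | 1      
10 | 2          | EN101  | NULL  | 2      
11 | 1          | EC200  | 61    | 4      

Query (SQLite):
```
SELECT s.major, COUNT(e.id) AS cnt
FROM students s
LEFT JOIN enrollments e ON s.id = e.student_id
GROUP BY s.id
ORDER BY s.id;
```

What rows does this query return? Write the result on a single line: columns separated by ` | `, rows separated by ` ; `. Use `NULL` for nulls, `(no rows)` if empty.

LEFT JOIN keeps every students row; unmatched ones get NULL for enrollments columns.
Group by students.id and compute COUNT(e.id). COUNT(col) of an all-NULL group is 0.
  1: ids {2, 6, 11} → COUNT(e.id)=3
  2: ids {5, 7, 8, 9, 10} → COUNT(e.id)=5
  3: ids {1, 3, 4} → COUNT(e.id)=3

CS | 3 ; CS | 5 ; Philosophy | 3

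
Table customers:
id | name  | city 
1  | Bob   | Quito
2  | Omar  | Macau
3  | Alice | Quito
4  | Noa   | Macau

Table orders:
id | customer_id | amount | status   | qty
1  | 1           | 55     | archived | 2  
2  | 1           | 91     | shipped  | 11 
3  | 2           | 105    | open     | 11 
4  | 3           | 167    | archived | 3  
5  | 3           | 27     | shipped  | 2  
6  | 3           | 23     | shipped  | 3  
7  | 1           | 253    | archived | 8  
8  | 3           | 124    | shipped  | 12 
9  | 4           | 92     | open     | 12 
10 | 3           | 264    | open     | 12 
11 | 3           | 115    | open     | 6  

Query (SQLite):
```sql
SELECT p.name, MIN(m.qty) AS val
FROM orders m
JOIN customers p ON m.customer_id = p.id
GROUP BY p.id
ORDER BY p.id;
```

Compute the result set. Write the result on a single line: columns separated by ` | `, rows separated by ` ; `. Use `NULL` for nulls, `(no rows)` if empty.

Bob | 2 ; Omar | 11 ; Alice | 2 ; Noa | 12

Join each orders row to its customers via customer_id.
Group joined rows by customers.id; compute MIN(m.qty) per group.
  1: ids {1, 2, 7} → MIN(m.qty)=2
  2: ids {3} → MIN(m.qty)=11
  3: ids {4, 5, 6, 8, 10, 11} → MIN(m.qty)=2
  4: ids {9} → MIN(m.qty)=12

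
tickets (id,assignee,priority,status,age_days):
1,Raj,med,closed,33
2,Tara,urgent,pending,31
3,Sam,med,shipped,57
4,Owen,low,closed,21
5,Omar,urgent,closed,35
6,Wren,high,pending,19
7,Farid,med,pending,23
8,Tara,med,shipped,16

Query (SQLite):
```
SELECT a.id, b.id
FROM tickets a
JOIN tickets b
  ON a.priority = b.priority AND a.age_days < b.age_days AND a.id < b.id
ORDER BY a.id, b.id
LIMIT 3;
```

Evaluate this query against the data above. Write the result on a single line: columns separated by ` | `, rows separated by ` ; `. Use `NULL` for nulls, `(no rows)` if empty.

Pairs (a,b) with same priority, a.age_days < b.age_days, a.id < b.id.
priority groups: high:{6} low:{4} med:{1,3,7,8} urgent:{2,5}
Ordered by (a.id, b.id); first 3.

1 | 3 ; 2 | 5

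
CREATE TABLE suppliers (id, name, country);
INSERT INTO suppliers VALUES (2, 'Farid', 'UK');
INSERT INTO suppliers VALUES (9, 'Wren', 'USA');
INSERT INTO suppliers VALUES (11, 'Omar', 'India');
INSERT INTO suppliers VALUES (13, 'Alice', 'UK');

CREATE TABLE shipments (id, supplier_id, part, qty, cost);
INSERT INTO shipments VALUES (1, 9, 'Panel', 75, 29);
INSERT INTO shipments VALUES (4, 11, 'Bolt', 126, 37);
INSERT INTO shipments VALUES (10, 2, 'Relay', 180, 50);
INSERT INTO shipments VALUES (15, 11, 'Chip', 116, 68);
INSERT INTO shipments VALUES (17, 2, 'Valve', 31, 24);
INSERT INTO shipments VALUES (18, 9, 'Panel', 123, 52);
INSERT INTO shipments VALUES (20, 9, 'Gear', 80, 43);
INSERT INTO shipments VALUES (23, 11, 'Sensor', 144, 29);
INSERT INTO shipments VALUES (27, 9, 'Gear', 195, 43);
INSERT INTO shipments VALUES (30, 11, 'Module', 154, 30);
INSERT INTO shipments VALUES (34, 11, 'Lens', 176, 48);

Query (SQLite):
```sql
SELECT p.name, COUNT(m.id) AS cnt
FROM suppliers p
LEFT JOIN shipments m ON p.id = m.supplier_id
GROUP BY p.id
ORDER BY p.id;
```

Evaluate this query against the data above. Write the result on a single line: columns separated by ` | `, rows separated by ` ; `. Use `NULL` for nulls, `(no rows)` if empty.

LEFT JOIN keeps every suppliers row; unmatched ones get NULL for shipments columns.
Group by suppliers.id and compute COUNT(m.id). COUNT(col) of an all-NULL group is 0.
  2: ids {10, 17} → COUNT(m.id)=2
  9: ids {1, 18, 20, 27} → COUNT(m.id)=4
  11: ids {4, 15, 23, 30, 34} → COUNT(m.id)=5
  13: ids {—} → COUNT(m.id)=0

Farid | 2 ; Wren | 4 ; Omar | 5 ; Alice | 0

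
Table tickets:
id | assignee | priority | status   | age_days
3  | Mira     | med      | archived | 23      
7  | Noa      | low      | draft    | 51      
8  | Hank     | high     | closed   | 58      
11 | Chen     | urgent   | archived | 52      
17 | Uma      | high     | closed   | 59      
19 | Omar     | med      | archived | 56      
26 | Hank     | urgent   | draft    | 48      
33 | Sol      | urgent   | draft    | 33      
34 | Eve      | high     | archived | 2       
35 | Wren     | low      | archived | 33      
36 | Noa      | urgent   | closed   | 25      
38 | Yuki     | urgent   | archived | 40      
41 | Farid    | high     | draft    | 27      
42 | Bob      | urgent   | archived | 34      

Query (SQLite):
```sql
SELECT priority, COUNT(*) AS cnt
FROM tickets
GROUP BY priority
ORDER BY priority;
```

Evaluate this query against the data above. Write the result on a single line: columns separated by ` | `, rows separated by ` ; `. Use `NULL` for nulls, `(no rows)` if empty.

high | 4 ; low | 2 ; med | 2 ; urgent | 6

Partition tickets by priority; compute COUNT(*) within each group.
  high: ids {8, 17, 34, 41} → COUNT(*)=4
  low: ids {7, 35} → COUNT(*)=2
  med: ids {3, 19} → COUNT(*)=2
  urgent: ids {11, 26, 33, 36, 38, 42} → COUNT(*)=6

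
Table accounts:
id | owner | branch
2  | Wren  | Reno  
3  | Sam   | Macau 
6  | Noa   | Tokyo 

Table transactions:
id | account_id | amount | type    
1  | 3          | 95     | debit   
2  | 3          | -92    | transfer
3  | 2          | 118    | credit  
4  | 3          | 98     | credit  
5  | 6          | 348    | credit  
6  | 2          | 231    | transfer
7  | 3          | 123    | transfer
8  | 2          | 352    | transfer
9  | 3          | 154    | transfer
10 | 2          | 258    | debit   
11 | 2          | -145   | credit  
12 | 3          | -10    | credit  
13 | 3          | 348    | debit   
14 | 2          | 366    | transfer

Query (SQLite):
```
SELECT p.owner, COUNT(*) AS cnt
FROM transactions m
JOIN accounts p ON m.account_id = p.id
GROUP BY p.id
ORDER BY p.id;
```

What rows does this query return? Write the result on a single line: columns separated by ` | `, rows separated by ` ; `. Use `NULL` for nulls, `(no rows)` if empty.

Join each transactions row to its accounts via account_id.
Group joined rows by accounts.id; compute COUNT(*) per group.
  2: ids {3, 6, 8, 10, 11, 14} → COUNT(*)=6
  3: ids {1, 2, 4, 7, 9, 12, 13} → COUNT(*)=7
  6: ids {5} → COUNT(*)=1

Wren | 6 ; Sam | 7 ; Noa | 1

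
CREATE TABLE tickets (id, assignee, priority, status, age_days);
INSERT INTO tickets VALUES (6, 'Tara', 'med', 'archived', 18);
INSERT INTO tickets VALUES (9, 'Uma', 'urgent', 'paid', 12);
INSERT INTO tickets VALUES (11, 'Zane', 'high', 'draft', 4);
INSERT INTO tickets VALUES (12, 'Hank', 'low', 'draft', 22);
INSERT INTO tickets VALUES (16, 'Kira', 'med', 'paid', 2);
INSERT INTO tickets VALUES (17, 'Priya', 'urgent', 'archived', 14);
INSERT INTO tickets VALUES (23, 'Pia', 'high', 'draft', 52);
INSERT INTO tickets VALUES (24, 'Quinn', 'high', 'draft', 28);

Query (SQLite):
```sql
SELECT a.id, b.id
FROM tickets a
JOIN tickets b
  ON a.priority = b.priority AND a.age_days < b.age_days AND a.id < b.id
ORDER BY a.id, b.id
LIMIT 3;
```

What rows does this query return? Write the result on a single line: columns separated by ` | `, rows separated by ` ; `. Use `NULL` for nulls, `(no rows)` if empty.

Pairs (a,b) with same priority, a.age_days < b.age_days, a.id < b.id.
priority groups: high:{11,23,24} low:{12} med:{6,16} urgent:{9,17}
Ordered by (a.id, b.id); first 3.

9 | 17 ; 11 | 23 ; 11 | 24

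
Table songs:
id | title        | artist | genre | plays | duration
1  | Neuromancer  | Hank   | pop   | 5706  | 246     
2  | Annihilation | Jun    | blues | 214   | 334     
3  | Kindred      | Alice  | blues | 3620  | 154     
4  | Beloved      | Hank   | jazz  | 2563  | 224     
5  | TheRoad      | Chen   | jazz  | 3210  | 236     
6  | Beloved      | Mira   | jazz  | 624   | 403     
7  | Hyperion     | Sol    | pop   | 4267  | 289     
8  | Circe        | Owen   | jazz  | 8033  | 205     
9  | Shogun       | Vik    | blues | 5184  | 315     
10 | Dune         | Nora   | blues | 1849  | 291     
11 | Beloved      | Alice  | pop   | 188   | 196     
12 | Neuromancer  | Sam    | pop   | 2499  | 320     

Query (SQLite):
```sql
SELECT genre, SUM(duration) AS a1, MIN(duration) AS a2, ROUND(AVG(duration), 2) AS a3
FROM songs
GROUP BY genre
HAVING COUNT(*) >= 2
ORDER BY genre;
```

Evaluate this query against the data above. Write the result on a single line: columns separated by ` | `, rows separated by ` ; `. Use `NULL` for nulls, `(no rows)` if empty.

blues | 1094 | 154 | 273.5 ; jazz | 1068 | 205 | 267 ; pop | 1051 | 196 | 262.75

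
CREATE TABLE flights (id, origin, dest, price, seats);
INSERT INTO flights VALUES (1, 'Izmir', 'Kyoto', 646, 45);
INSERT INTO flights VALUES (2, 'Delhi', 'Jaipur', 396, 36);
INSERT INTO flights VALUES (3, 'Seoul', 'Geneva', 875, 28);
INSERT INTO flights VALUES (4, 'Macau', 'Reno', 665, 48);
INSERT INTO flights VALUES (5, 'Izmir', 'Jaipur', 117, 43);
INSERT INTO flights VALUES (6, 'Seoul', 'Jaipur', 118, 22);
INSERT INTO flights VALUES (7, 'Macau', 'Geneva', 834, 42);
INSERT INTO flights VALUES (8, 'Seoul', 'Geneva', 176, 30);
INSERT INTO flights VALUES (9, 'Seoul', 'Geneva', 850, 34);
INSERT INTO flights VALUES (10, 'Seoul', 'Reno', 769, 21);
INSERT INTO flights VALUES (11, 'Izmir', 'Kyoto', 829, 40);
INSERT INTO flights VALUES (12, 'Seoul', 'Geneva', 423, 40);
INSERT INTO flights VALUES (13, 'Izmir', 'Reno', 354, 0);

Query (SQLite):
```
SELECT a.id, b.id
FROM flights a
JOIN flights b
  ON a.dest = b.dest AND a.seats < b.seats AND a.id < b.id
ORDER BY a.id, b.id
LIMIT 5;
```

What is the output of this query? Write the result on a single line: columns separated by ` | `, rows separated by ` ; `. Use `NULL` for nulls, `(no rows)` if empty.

2 | 5 ; 3 | 7 ; 3 | 8 ; 3 | 9 ; 3 | 12

Pairs (a,b) with same dest, a.seats < b.seats, a.id < b.id.
dest groups: Geneva:{3,7,8,9,12} Jaipur:{2,5,6} Kyoto:{1,11} Reno:{4,10,13}
Ordered by (a.id, b.id); first 5.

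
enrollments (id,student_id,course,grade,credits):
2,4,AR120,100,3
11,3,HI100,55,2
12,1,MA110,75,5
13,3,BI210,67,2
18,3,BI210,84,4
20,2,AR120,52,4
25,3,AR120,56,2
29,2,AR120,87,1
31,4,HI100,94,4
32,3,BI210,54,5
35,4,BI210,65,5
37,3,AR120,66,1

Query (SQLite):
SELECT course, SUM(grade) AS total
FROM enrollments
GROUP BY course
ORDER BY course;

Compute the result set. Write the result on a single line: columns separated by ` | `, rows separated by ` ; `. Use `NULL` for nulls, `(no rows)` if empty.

Partition enrollments by course; compute SUM(grade) within each group.
  AR120: ids {2, 20, 25, 29, 37} → SUM(grade)=361
  BI210: ids {13, 18, 32, 35} → SUM(grade)=270
  HI100: ids {11, 31} → SUM(grade)=149
  MA110: ids {12} → SUM(grade)=75

AR120 | 361 ; BI210 | 270 ; HI100 | 149 ; MA110 | 75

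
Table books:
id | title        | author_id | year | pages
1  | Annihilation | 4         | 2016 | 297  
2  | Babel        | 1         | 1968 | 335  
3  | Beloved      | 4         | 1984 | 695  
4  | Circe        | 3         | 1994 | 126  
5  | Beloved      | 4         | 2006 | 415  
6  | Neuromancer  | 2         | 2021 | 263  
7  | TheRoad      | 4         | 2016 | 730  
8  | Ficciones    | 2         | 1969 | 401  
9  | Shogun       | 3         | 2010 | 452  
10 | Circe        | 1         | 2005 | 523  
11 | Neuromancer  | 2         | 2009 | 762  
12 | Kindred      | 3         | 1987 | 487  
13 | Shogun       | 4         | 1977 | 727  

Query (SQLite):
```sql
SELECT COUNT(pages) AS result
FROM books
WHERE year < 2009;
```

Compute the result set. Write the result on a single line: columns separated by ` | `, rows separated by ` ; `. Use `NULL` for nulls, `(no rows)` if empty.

8

Rows where year < 2009 → pages values: [335, 695, 126, 415, 401, 523, 487, 727].
COUNT(pages) counts non-NULL values → 8.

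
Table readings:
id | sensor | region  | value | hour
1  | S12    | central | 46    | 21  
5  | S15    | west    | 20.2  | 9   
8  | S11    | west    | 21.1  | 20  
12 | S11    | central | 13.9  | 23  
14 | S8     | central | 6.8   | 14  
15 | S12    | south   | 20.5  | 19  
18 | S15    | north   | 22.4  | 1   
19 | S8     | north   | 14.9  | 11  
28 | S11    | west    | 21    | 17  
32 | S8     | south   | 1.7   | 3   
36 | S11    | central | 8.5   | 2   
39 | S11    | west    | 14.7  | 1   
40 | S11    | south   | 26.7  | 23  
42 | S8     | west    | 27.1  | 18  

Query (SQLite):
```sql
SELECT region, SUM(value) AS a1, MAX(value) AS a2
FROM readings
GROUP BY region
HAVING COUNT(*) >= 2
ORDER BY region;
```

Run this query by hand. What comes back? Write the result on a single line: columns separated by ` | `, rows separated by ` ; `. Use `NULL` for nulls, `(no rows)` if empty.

Group readings by region.
Per group compute: SUM(value), MAX(value).
HAVING: drop groups with fewer than 2 rows.
  central: ids {1, 12, 14, 36} → SUM(value)=75.2, MAX(value)=46
  north: ids {18, 19} → SUM(value)=37.3, MAX(value)=22.4
  south: ids {15, 32, 40} → SUM(value)=48.9, MAX(value)=26.7
  west: ids {5, 8, 28, 39, 42} → SUM(value)=104.1, MAX(value)=27.1

central | 75.2 | 46 ; north | 37.3 | 22.4 ; south | 48.9 | 26.7 ; west | 104.1 | 27.1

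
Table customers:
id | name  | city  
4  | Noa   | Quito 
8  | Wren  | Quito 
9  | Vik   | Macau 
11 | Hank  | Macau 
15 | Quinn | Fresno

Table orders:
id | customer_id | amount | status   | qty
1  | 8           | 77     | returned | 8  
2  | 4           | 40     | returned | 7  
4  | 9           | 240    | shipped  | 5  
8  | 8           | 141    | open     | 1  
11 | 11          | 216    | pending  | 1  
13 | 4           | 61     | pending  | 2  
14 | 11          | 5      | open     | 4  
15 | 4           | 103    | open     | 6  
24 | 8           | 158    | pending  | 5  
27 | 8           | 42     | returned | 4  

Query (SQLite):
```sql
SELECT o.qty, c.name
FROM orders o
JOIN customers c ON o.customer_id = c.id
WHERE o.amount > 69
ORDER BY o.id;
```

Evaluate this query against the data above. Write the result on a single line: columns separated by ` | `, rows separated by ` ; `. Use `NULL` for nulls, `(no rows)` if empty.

Each orders row matches the customers row where customer_id = customers.id.
Then keep rows with o.amount > 69.

8 | Wren ; 5 | Vik ; 1 | Wren ; 1 | Hank ; 6 | Noa ; 5 | Wren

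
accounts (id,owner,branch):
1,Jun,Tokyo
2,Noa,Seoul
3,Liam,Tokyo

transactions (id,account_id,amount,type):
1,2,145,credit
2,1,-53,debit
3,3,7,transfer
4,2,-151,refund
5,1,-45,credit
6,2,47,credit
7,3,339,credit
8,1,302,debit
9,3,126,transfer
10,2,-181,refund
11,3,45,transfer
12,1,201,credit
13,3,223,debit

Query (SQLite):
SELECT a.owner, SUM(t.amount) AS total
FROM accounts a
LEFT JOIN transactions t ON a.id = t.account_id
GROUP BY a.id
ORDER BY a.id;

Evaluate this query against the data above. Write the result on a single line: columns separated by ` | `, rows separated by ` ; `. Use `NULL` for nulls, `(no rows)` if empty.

Jun | 405 ; Noa | -140 ; Liam | 740

LEFT JOIN keeps every accounts row; unmatched ones get NULL for transactions columns.
Group by accounts.id and compute SUM(t.amount). SUM over an all-NULL group is NULL.
  1: ids {2, 5, 8, 12} → SUM(t.amount)=405
  2: ids {1, 4, 6, 10} → SUM(t.amount)=-140
  3: ids {3, 7, 9, 11, 13} → SUM(t.amount)=740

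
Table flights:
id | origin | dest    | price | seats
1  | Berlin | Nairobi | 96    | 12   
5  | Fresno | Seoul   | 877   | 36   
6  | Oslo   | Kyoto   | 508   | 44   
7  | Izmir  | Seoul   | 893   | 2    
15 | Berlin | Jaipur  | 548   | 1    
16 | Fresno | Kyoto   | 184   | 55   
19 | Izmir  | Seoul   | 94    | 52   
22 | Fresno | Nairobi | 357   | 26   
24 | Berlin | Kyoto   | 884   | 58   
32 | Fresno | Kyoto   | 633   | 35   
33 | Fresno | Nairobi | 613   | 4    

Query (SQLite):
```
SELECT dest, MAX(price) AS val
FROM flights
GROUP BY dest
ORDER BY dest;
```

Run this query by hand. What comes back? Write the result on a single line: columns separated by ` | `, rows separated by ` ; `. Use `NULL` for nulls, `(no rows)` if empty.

Jaipur | 548 ; Kyoto | 884 ; Nairobi | 613 ; Seoul | 893

Partition flights by dest; compute MAX(price) within each group.
  Jaipur: ids {15} → MAX(price)=548
  Kyoto: ids {6, 16, 24, 32} → MAX(price)=884
  Nairobi: ids {1, 22, 33} → MAX(price)=613
  Seoul: ids {5, 7, 19} → MAX(price)=893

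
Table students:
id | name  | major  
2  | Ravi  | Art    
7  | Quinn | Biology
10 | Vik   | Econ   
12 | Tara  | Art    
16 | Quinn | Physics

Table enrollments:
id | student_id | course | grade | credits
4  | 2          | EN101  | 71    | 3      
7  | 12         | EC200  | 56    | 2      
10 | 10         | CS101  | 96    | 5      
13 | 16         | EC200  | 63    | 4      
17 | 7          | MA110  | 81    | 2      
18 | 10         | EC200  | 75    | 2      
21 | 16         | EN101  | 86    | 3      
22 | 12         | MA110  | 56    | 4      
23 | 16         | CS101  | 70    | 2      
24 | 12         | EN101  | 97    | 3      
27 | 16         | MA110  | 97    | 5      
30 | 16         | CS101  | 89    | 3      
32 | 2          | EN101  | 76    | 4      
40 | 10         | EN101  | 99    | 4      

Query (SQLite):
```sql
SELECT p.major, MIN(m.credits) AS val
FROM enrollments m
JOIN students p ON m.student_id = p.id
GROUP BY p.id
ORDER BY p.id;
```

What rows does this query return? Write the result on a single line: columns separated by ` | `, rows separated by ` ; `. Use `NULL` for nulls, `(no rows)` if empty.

Art | 3 ; Biology | 2 ; Econ | 2 ; Art | 2 ; Physics | 2

Join each enrollments row to its students via student_id.
Group joined rows by students.id; compute MIN(m.credits) per group.
  2: ids {4, 32} → MIN(m.credits)=3
  7: ids {17} → MIN(m.credits)=2
  10: ids {10, 18, 40} → MIN(m.credits)=2
  12: ids {7, 22, 24} → MIN(m.credits)=2
  16: ids {13, 21, 23, 27, 30} → MIN(m.credits)=2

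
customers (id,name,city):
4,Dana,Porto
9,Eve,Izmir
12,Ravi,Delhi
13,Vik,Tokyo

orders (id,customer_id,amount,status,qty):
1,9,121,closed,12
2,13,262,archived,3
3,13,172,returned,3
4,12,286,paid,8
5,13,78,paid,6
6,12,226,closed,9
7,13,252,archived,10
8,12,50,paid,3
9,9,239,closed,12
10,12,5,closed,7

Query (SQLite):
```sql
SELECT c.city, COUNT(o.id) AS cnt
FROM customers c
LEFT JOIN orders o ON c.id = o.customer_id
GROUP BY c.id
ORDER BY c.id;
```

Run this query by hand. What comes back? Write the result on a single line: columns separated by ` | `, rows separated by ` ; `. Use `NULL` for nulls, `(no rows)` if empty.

LEFT JOIN keeps every customers row; unmatched ones get NULL for orders columns.
Group by customers.id and compute COUNT(o.id). COUNT(col) of an all-NULL group is 0.
  4: ids {—} → COUNT(o.id)=0
  9: ids {1, 9} → COUNT(o.id)=2
  12: ids {4, 6, 8, 10} → COUNT(o.id)=4
  13: ids {2, 3, 5, 7} → COUNT(o.id)=4

Porto | 0 ; Izmir | 2 ; Delhi | 4 ; Tokyo | 4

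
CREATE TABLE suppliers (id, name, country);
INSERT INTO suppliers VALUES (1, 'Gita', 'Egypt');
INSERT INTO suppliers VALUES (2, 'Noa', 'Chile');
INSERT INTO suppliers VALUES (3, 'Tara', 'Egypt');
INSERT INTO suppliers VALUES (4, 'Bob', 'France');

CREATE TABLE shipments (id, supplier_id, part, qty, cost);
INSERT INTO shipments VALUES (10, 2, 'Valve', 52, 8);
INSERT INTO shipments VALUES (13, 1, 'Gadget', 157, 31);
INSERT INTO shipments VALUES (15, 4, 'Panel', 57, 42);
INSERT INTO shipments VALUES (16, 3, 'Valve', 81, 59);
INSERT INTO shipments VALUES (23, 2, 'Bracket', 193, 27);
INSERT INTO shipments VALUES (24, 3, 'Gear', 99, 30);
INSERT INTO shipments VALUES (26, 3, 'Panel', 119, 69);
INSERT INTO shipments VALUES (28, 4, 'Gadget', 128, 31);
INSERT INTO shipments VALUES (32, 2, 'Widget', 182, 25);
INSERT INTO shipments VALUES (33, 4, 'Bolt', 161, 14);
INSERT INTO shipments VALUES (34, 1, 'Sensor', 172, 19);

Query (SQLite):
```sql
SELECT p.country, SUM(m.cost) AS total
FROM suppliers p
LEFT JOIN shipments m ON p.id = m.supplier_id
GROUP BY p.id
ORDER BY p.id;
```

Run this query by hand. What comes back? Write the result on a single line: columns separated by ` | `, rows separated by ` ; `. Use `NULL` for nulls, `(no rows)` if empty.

Egypt | 50 ; Chile | 60 ; Egypt | 158 ; France | 87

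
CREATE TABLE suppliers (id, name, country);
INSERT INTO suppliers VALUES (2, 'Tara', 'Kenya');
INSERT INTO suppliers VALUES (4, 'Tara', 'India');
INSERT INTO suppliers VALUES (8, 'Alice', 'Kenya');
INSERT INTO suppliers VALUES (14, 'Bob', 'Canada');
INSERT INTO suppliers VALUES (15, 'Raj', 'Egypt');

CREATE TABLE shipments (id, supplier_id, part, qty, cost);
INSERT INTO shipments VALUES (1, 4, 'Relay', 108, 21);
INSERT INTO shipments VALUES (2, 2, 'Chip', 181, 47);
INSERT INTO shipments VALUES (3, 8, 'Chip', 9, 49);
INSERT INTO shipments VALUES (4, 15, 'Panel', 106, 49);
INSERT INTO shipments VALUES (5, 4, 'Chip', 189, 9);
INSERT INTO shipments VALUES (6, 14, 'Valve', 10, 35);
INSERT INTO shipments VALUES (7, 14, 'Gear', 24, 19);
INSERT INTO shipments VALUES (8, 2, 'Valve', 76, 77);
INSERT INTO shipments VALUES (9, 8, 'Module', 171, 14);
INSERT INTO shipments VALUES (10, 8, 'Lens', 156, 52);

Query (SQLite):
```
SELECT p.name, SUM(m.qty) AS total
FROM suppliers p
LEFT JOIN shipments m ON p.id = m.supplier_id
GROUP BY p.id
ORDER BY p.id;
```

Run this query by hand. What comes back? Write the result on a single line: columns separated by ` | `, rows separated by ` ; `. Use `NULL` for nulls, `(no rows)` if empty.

LEFT JOIN keeps every suppliers row; unmatched ones get NULL for shipments columns.
Group by suppliers.id and compute SUM(m.qty). SUM over an all-NULL group is NULL.
  2: ids {2, 8} → SUM(m.qty)=257
  4: ids {1, 5} → SUM(m.qty)=297
  8: ids {3, 9, 10} → SUM(m.qty)=336
  14: ids {6, 7} → SUM(m.qty)=34
  15: ids {4} → SUM(m.qty)=106

Tara | 257 ; Tara | 297 ; Alice | 336 ; Bob | 34 ; Raj | 106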